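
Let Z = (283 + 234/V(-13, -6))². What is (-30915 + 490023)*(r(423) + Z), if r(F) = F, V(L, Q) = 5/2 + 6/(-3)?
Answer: 259131573792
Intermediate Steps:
V(L, Q) = ½ (V(L, Q) = 5*(½) + 6*(-⅓) = 5/2 - 2 = ½)
Z = 564001 (Z = (283 + 234/(½))² = (283 + 234*2)² = (283 + 468)² = 751² = 564001)
(-30915 + 490023)*(r(423) + Z) = (-30915 + 490023)*(423 + 564001) = 459108*564424 = 259131573792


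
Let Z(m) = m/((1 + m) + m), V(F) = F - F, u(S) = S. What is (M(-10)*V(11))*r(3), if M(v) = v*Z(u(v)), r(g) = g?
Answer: 0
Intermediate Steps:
V(F) = 0
Z(m) = m/(1 + 2*m)
M(v) = v**2/(1 + 2*v) (M(v) = v*(v/(1 + 2*v)) = v**2/(1 + 2*v))
(M(-10)*V(11))*r(3) = (((-10)**2/(1 + 2*(-10)))*0)*3 = ((100/(1 - 20))*0)*3 = ((100/(-19))*0)*3 = ((100*(-1/19))*0)*3 = -100/19*0*3 = 0*3 = 0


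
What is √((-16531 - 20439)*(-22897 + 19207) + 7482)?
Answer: √136426782 ≈ 11680.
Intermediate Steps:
√((-16531 - 20439)*(-22897 + 19207) + 7482) = √(-36970*(-3690) + 7482) = √(136419300 + 7482) = √136426782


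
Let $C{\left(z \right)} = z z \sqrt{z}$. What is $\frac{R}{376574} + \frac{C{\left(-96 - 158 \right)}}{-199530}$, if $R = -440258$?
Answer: $- \frac{220129}{188287} - \frac{32258 i \sqrt{254}}{99765} \approx -1.1691 - 5.1532 i$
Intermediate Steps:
$C{\left(z \right)} = z^{\frac{5}{2}}$ ($C{\left(z \right)} = z^{2} \sqrt{z} = z^{\frac{5}{2}}$)
$\frac{R}{376574} + \frac{C{\left(-96 - 158 \right)}}{-199530} = - \frac{440258}{376574} + \frac{\left(-96 - 158\right)^{\frac{5}{2}}}{-199530} = \left(-440258\right) \frac{1}{376574} + \left(-254\right)^{\frac{5}{2}} \left(- \frac{1}{199530}\right) = - \frac{220129}{188287} + 64516 i \sqrt{254} \left(- \frac{1}{199530}\right) = - \frac{220129}{188287} - \frac{32258 i \sqrt{254}}{99765}$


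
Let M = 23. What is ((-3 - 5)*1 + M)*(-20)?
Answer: -300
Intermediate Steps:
((-3 - 5)*1 + M)*(-20) = ((-3 - 5)*1 + 23)*(-20) = (-8*1 + 23)*(-20) = (-8 + 23)*(-20) = 15*(-20) = -300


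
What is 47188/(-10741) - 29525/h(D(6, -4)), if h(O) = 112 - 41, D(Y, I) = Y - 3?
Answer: -320478373/762611 ≈ -420.24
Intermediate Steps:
D(Y, I) = -3 + Y
h(O) = 71
47188/(-10741) - 29525/h(D(6, -4)) = 47188/(-10741) - 29525/71 = 47188*(-1/10741) - 29525*1/71 = -47188/10741 - 29525/71 = -320478373/762611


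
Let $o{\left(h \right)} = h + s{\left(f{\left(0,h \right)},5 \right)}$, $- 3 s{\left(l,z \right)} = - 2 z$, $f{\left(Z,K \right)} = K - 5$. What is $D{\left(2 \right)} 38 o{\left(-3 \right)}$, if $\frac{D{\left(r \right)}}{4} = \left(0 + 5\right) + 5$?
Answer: $\frac{1520}{3} \approx 506.67$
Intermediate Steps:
$f{\left(Z,K \right)} = -5 + K$ ($f{\left(Z,K \right)} = K - 5 = -5 + K$)
$D{\left(r \right)} = 40$ ($D{\left(r \right)} = 4 \left(\left(0 + 5\right) + 5\right) = 4 \left(5 + 5\right) = 4 \cdot 10 = 40$)
$s{\left(l,z \right)} = \frac{2 z}{3}$ ($s{\left(l,z \right)} = - \frac{\left(-2\right) z}{3} = \frac{2 z}{3}$)
$o{\left(h \right)} = \frac{10}{3} + h$ ($o{\left(h \right)} = h + \frac{2}{3} \cdot 5 = h + \frac{10}{3} = \frac{10}{3} + h$)
$D{\left(2 \right)} 38 o{\left(-3 \right)} = 40 \cdot 38 \left(\frac{10}{3} - 3\right) = 1520 \cdot \frac{1}{3} = \frac{1520}{3}$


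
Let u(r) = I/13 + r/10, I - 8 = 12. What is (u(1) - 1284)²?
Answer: 27791223849/16900 ≈ 1.6445e+6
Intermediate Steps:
I = 20 (I = 8 + 12 = 20)
u(r) = 20/13 + r/10
(u(1) - 1284)² = ((20/13 + (⅒)*1) - 1284)² = ((20/13 + ⅒) - 1284)² = (213/130 - 1284)² = (-166707/130)² = 27791223849/16900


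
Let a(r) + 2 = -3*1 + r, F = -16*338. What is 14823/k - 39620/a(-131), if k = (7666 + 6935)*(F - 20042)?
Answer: 306721035689/1052853775 ≈ 291.32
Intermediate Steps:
F = -5408
a(r) = -5 + r (a(r) = -2 + (-3*1 + r) = -2 + (-3 + r) = -5 + r)
k = -371595450 (k = (7666 + 6935)*(-5408 - 20042) = 14601*(-25450) = -371595450)
14823/k - 39620/a(-131) = 14823/(-371595450) - 39620/(-5 - 131) = 14823*(-1/371595450) - 39620/(-136) = -4941/123865150 - 39620*(-1/136) = -4941/123865150 + 9905/34 = 306721035689/1052853775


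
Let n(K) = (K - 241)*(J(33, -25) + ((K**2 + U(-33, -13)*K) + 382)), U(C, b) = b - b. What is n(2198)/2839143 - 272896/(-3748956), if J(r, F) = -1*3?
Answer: 2954056923844847/886985182059 ≈ 3330.4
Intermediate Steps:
U(C, b) = 0
J(r, F) = -3
n(K) = (-241 + K)*(379 + K**2) (n(K) = (K - 241)*(-3 + ((K**2 + 0*K) + 382)) = (-241 + K)*(-3 + ((K**2 + 0) + 382)) = (-241 + K)*(-3 + (K**2 + 382)) = (-241 + K)*(-3 + (382 + K**2)) = (-241 + K)*(379 + K**2))
n(2198)/2839143 - 272896/(-3748956) = (-91339 + 2198**3 - 241*2198**2 + 379*2198)/2839143 - 272896/(-3748956) = (-91339 + 10618986392 - 241*4831204 + 833042)*(1/2839143) - 272896*(-1/3748956) = (-91339 + 10618986392 - 1164320164 + 833042)*(1/2839143) + 68224/937239 = 9455407931*(1/2839143) + 68224/937239 = 9455407931/2839143 + 68224/937239 = 2954056923844847/886985182059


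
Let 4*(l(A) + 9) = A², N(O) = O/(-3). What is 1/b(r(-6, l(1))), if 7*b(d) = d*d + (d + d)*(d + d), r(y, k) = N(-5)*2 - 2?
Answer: 63/80 ≈ 0.78750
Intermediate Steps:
N(O) = -O/3 (N(O) = O*(-⅓) = -O/3)
l(A) = -9 + A²/4
r(y, k) = 4/3 (r(y, k) = -⅓*(-5)*2 - 2 = (5/3)*2 - 2 = 10/3 - 2 = 4/3)
b(d) = 5*d²/7 (b(d) = (d*d + (d + d)*(d + d))/7 = (d² + (2*d)*(2*d))/7 = (d² + 4*d²)/7 = (5*d²)/7 = 5*d²/7)
1/b(r(-6, l(1))) = 1/(5*(4/3)²/7) = 1/((5/7)*(16/9)) = 1/(80/63) = 63/80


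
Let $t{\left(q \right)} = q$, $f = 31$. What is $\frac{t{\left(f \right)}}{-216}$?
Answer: $- \frac{31}{216} \approx -0.14352$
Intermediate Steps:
$\frac{t{\left(f \right)}}{-216} = \frac{31}{-216} = 31 \left(- \frac{1}{216}\right) = - \frac{31}{216}$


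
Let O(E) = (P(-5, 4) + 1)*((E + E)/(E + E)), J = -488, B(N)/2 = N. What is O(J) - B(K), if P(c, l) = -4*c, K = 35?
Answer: -49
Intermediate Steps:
B(N) = 2*N
O(E) = 21 (O(E) = (-4*(-5) + 1)*((E + E)/(E + E)) = (20 + 1)*((2*E)/((2*E))) = 21*((2*E)*(1/(2*E))) = 21*1 = 21)
O(J) - B(K) = 21 - 2*35 = 21 - 1*70 = 21 - 70 = -49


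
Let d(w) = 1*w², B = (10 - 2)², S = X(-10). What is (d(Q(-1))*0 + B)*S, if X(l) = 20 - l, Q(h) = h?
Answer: 1920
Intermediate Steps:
S = 30 (S = 20 - 1*(-10) = 20 + 10 = 30)
B = 64 (B = 8² = 64)
d(w) = w²
(d(Q(-1))*0 + B)*S = ((-1)²*0 + 64)*30 = (1*0 + 64)*30 = (0 + 64)*30 = 64*30 = 1920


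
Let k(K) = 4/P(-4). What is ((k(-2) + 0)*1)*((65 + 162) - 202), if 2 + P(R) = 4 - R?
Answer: 50/3 ≈ 16.667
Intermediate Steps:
P(R) = 2 - R (P(R) = -2 + (4 - R) = 2 - R)
k(K) = ⅔ (k(K) = 4/(2 - 1*(-4)) = 4/(2 + 4) = 4/6 = 4*(⅙) = ⅔)
((k(-2) + 0)*1)*((65 + 162) - 202) = ((⅔ + 0)*1)*((65 + 162) - 202) = ((⅔)*1)*(227 - 202) = (⅔)*25 = 50/3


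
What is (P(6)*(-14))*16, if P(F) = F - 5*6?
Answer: 5376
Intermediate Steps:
P(F) = -30 + F (P(F) = F - 30 = -30 + F)
(P(6)*(-14))*16 = ((-30 + 6)*(-14))*16 = -24*(-14)*16 = 336*16 = 5376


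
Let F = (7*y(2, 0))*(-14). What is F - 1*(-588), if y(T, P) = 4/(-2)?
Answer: 784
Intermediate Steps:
y(T, P) = -2 (y(T, P) = 4*(-½) = -2)
F = 196 (F = (7*(-2))*(-14) = -14*(-14) = 196)
F - 1*(-588) = 196 - 1*(-588) = 196 + 588 = 784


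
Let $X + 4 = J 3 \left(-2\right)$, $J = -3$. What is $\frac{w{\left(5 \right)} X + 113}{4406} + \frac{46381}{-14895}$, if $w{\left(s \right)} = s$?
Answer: $- \frac{201628901}{65627370} \approx -3.0723$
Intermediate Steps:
$X = 14$ ($X = -4 + \left(-3\right) 3 \left(-2\right) = -4 - -18 = -4 + 18 = 14$)
$\frac{w{\left(5 \right)} X + 113}{4406} + \frac{46381}{-14895} = \frac{5 \cdot 14 + 113}{4406} + \frac{46381}{-14895} = \left(70 + 113\right) \frac{1}{4406} + 46381 \left(- \frac{1}{14895}\right) = 183 \cdot \frac{1}{4406} - \frac{46381}{14895} = \frac{183}{4406} - \frac{46381}{14895} = - \frac{201628901}{65627370}$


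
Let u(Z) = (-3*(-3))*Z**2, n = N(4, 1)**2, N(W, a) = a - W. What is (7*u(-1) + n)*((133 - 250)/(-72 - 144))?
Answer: 39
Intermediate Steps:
n = 9 (n = (1 - 1*4)**2 = (1 - 4)**2 = (-3)**2 = 9)
u(Z) = 9*Z**2
(7*u(-1) + n)*((133 - 250)/(-72 - 144)) = (7*(9*(-1)**2) + 9)*((133 - 250)/(-72 - 144)) = (7*(9*1) + 9)*(-117/(-216)) = (7*9 + 9)*(-117*(-1/216)) = (63 + 9)*(13/24) = 72*(13/24) = 39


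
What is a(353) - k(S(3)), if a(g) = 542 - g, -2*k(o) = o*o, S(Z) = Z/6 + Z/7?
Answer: 74257/392 ≈ 189.43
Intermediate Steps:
S(Z) = 13*Z/42 (S(Z) = Z*(⅙) + Z*(⅐) = Z/6 + Z/7 = 13*Z/42)
k(o) = -o²/2 (k(o) = -o*o/2 = -o²/2)
a(353) - k(S(3)) = (542 - 1*353) - (-1)*((13/42)*3)²/2 = (542 - 353) - (-1)*(13/14)²/2 = 189 - (-1)*169/(2*196) = 189 - 1*(-169/392) = 189 + 169/392 = 74257/392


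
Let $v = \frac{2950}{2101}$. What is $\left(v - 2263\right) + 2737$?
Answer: $\frac{998824}{2101} \approx 475.4$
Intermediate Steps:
$v = \frac{2950}{2101}$ ($v = 2950 \cdot \frac{1}{2101} = \frac{2950}{2101} \approx 1.4041$)
$\left(v - 2263\right) + 2737 = \left(\frac{2950}{2101} - 2263\right) + 2737 = - \frac{4751613}{2101} + 2737 = \frac{998824}{2101}$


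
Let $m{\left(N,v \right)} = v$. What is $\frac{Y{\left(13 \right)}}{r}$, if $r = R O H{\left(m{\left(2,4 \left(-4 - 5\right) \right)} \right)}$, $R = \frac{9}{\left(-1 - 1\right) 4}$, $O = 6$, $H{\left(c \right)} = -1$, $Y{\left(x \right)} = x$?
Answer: $\frac{52}{27} \approx 1.9259$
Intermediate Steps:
$R = - \frac{9}{8}$ ($R = \frac{9}{\left(-2\right) 4} = \frac{9}{-8} = 9 \left(- \frac{1}{8}\right) = - \frac{9}{8} \approx -1.125$)
$r = \frac{27}{4}$ ($r = \left(- \frac{9}{8}\right) 6 \left(-1\right) = \left(- \frac{27}{4}\right) \left(-1\right) = \frac{27}{4} \approx 6.75$)
$\frac{Y{\left(13 \right)}}{r} = \frac{13}{\frac{27}{4}} = 13 \cdot \frac{4}{27} = \frac{52}{27}$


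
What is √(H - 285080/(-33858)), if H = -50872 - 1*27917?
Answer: I*√278738376169/1881 ≈ 280.68*I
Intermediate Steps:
H = -78789 (H = -50872 - 27917 = -78789)
√(H - 285080/(-33858)) = √(-78789 - 285080/(-33858)) = √(-78789 - 285080*(-1/33858)) = √(-78789 + 142540/16929) = √(-1333676441/16929) = I*√278738376169/1881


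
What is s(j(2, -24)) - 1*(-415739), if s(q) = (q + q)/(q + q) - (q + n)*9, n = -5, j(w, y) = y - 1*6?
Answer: 416055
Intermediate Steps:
j(w, y) = -6 + y (j(w, y) = y - 6 = -6 + y)
s(q) = 46 - 9*q (s(q) = (q + q)/(q + q) - (q - 5)*9 = (2*q)/((2*q)) - (-5 + q)*9 = (2*q)*(1/(2*q)) - (-45 + 9*q) = 1 + (45 - 9*q) = 46 - 9*q)
s(j(2, -24)) - 1*(-415739) = (46 - 9*(-6 - 24)) - 1*(-415739) = (46 - 9*(-30)) + 415739 = (46 + 270) + 415739 = 316 + 415739 = 416055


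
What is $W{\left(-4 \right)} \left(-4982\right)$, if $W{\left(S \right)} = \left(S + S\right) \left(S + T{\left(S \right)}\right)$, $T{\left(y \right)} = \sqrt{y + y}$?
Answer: $-159424 + 79712 i \sqrt{2} \approx -1.5942 \cdot 10^{5} + 1.1273 \cdot 10^{5} i$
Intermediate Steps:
$T{\left(y \right)} = \sqrt{2} \sqrt{y}$ ($T{\left(y \right)} = \sqrt{2 y} = \sqrt{2} \sqrt{y}$)
$W{\left(S \right)} = 2 S \left(S + \sqrt{2} \sqrt{S}\right)$ ($W{\left(S \right)} = \left(S + S\right) \left(S + \sqrt{2} \sqrt{S}\right) = 2 S \left(S + \sqrt{2} \sqrt{S}\right)$)
$W{\left(-4 \right)} \left(-4982\right) = 2 \left(-4\right) \left(-4 + \sqrt{2} \sqrt{-4}\right) \left(-4982\right) = 2 \left(-4\right) \left(-4 + \sqrt{2} \cdot 2 i\right) \left(-4982\right) = 2 \left(-4\right) \left(-4 + 2 i \sqrt{2}\right) \left(-4982\right) = \left(32 - 16 i \sqrt{2}\right) \left(-4982\right) = -159424 + 79712 i \sqrt{2}$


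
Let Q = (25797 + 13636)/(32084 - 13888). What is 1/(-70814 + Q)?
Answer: -18196/1288492111 ≈ -1.4122e-5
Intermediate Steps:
Q = 39433/18196 ≈ 2.1671
1/(-70814 + Q) = 1/(-70814 + 39433/18196) = 1/(-1288492111/18196) = -18196/1288492111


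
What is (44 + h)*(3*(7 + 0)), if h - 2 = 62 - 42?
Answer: 1386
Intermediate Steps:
h = 22 (h = 2 + (62 - 42) = 2 + 20 = 22)
(44 + h)*(3*(7 + 0)) = (44 + 22)*(3*(7 + 0)) = 66*(3*7) = 66*21 = 1386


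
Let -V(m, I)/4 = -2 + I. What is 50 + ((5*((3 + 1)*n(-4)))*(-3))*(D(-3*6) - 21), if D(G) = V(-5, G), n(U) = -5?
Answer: 17750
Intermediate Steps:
V(m, I) = 8 - 4*I (V(m, I) = -4*(-2 + I) = 8 - 4*I)
D(G) = 8 - 4*G
50 + ((5*((3 + 1)*n(-4)))*(-3))*(D(-3*6) - 21) = 50 + ((5*((3 + 1)*(-5)))*(-3))*((8 - (-12)*6) - 21) = 50 + ((5*(4*(-5)))*(-3))*((8 - 4*(-18)) - 21) = 50 + ((5*(-20))*(-3))*((8 + 72) - 21) = 50 + (-100*(-3))*(80 - 21) = 50 + 300*59 = 50 + 17700 = 17750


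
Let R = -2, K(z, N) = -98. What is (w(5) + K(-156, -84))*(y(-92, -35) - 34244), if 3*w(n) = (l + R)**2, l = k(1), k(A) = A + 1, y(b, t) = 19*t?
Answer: 3421082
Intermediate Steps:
k(A) = 1 + A
l = 2 (l = 1 + 1 = 2)
w(n) = 0 (w(n) = (2 - 2)**2/3 = (1/3)*0**2 = (1/3)*0 = 0)
(w(5) + K(-156, -84))*(y(-92, -35) - 34244) = (0 - 98)*(19*(-35) - 34244) = -98*(-665 - 34244) = -98*(-34909) = 3421082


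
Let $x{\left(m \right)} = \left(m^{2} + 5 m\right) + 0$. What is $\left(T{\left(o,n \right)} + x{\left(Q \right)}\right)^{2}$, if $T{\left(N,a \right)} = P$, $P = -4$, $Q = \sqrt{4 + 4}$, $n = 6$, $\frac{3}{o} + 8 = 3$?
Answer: $216 + 80 \sqrt{2} \approx 329.14$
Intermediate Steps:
$o = - \frac{3}{5}$ ($o = \frac{3}{-8 + 3} = \frac{3}{-5} = 3 \left(- \frac{1}{5}\right) = - \frac{3}{5} \approx -0.6$)
$Q = 2 \sqrt{2}$ ($Q = \sqrt{8} = 2 \sqrt{2} \approx 2.8284$)
$T{\left(N,a \right)} = -4$
$x{\left(m \right)} = m^{2} + 5 m$
$\left(T{\left(o,n \right)} + x{\left(Q \right)}\right)^{2} = \left(-4 + 2 \sqrt{2} \left(5 + 2 \sqrt{2}\right)\right)^{2}$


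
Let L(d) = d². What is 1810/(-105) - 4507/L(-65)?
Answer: -1624097/88725 ≈ -18.305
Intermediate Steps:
1810/(-105) - 4507/L(-65) = 1810/(-105) - 4507/((-65)²) = 1810*(-1/105) - 4507/4225 = -362/21 - 4507*1/4225 = -362/21 - 4507/4225 = -1624097/88725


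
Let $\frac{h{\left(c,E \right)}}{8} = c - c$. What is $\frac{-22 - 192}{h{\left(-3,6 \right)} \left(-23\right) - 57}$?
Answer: $\frac{214}{57} \approx 3.7544$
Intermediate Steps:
$h{\left(c,E \right)} = 0$ ($h{\left(c,E \right)} = 8 \left(c - c\right) = 8 \cdot 0 = 0$)
$\frac{-22 - 192}{h{\left(-3,6 \right)} \left(-23\right) - 57} = \frac{-22 - 192}{0 \left(-23\right) - 57} = - \frac{214}{0 - 57} = - \frac{214}{-57} = \left(-214\right) \left(- \frac{1}{57}\right) = \frac{214}{57}$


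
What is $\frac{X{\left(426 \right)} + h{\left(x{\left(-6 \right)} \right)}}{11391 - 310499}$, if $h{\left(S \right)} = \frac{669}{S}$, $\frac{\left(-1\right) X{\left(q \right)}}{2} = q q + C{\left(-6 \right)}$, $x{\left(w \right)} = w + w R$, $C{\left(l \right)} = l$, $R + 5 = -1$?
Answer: $\frac{3629177}{2991080} \approx 1.2133$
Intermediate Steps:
$R = -6$ ($R = -5 - 1 = -6$)
$x{\left(w \right)} = - 5 w$ ($x{\left(w \right)} = w + w \left(-6\right) = w - 6 w = - 5 w$)
$X{\left(q \right)} = 12 - 2 q^{2}$ ($X{\left(q \right)} = - 2 \left(q q - 6\right) = - 2 \left(q^{2} - 6\right) = - 2 \left(-6 + q^{2}\right) = 12 - 2 q^{2}$)
$\frac{X{\left(426 \right)} + h{\left(x{\left(-6 \right)} \right)}}{11391 - 310499} = \frac{\left(12 - 2 \cdot 426^{2}\right) + \frac{669}{\left(-5\right) \left(-6\right)}}{11391 - 310499} = \frac{\left(12 - 362952\right) + \frac{669}{30}}{-299108} = \left(\left(12 - 362952\right) + 669 \cdot \frac{1}{30}\right) \left(- \frac{1}{299108}\right) = \left(-362940 + \frac{223}{10}\right) \left(- \frac{1}{299108}\right) = \left(- \frac{3629177}{10}\right) \left(- \frac{1}{299108}\right) = \frac{3629177}{2991080}$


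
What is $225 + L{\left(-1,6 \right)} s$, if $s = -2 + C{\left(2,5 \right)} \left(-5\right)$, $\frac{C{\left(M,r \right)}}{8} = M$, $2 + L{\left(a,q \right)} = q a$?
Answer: $881$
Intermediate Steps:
$L{\left(a,q \right)} = -2 + a q$ ($L{\left(a,q \right)} = -2 + q a = -2 + a q$)
$C{\left(M,r \right)} = 8 M$
$s = -82$ ($s = -2 + 8 \cdot 2 \left(-5\right) = -2 + 16 \left(-5\right) = -2 - 80 = -82$)
$225 + L{\left(-1,6 \right)} s = 225 + \left(-2 - 6\right) \left(-82\right) = 225 - -656 = 225 + 656 = 881$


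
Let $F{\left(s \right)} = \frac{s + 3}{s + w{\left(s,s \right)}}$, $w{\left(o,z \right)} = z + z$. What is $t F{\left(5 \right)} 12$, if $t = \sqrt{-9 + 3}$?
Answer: $\frac{32 i \sqrt{6}}{5} \approx 15.677 i$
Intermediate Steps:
$w{\left(o,z \right)} = 2 z$
$F{\left(s \right)} = \frac{3 + s}{3 s}$ ($F{\left(s \right)} = \frac{s + 3}{s + 2 s} = \frac{3 + s}{3 s}$)
$t = i \sqrt{6}$ ($t = \sqrt{-6} = i \sqrt{6} \approx 2.4495 i$)
$t F{\left(5 \right)} 12 = i \sqrt{6} \frac{3 + 5}{3 \cdot 5} \cdot 12 = i \sqrt{6} \cdot \frac{1}{3} \cdot \frac{1}{5} \cdot 8 \cdot 12 = i \sqrt{6} \cdot \frac{8}{15} \cdot 12 = \frac{8 i \sqrt{6}}{15} \cdot 12 = \frac{32 i \sqrt{6}}{5}$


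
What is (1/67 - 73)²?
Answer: 23912100/4489 ≈ 5326.8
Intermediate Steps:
(1/67 - 73)² = (-4890/67)² = 23912100/4489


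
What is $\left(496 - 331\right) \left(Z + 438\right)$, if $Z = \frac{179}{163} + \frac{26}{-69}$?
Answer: $\frac{271386445}{3749} \approx 72389.0$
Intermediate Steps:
$Z = \frac{8113}{11247}$ ($Z = 179 \cdot \frac{1}{163} + 26 \left(- \frac{1}{69}\right) = \frac{179}{163} - \frac{26}{69} = \frac{8113}{11247} \approx 0.72135$)
$\left(496 - 331\right) \left(Z + 438\right) = \left(496 - 331\right) \left(\frac{8113}{11247} + 438\right) = 165 \cdot \frac{4934299}{11247} = \frac{271386445}{3749}$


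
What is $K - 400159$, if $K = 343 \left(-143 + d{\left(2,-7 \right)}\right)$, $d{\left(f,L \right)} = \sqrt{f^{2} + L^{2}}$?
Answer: $-449208 + 343 \sqrt{53} \approx -4.4671 \cdot 10^{5}$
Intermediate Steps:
$d{\left(f,L \right)} = \sqrt{L^{2} + f^{2}}$
$K = -49049 + 343 \sqrt{53}$ ($K = 343 \left(-143 + \sqrt{\left(-7\right)^{2} + 2^{2}}\right) = 343 \left(-143 + \sqrt{49 + 4}\right) = 343 \left(-143 + \sqrt{53}\right) = -49049 + 343 \sqrt{53} \approx -46552.0$)
$K - 400159 = \left(-49049 + 343 \sqrt{53}\right) - 400159 = -449208 + 343 \sqrt{53}$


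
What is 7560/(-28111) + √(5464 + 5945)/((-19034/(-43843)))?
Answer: -7560/28111 + 43843*√11409/19034 ≈ 245.76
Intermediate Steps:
7560/(-28111) + √(5464 + 5945)/((-19034/(-43843))) = 7560*(-1/28111) + √11409/((-19034*(-1/43843))) = -7560/28111 + √11409/(19034/43843) = -7560/28111 + √11409*(43843/19034) = -7560/28111 + 43843*√11409/19034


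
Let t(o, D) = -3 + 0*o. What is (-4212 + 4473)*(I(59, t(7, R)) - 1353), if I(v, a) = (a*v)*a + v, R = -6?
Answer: -199143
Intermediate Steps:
t(o, D) = -3 (t(o, D) = -3 + 0 = -3)
I(v, a) = v + v*a² (I(v, a) = v*a² + v = v + v*a²)
(-4212 + 4473)*(I(59, t(7, R)) - 1353) = (-4212 + 4473)*(59*(1 + (-3)²) - 1353) = 261*(59*(1 + 9) - 1353) = 261*(59*10 - 1353) = 261*(590 - 1353) = 261*(-763) = -199143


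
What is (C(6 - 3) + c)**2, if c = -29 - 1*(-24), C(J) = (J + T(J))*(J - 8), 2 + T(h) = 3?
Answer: 625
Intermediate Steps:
T(h) = 1 (T(h) = -2 + 3 = 1)
C(J) = (1 + J)*(-8 + J) (C(J) = (J + 1)*(J - 8) = (1 + J)*(-8 + J))
c = -5 (c = -29 + 24 = -5)
(C(6 - 3) + c)**2 = ((-8 + (6 - 3)**2 - 7*(6 - 3)) - 5)**2 = ((-8 + 3**2 - 7*3) - 5)**2 = ((-8 + 9 - 21) - 5)**2 = (-20 - 5)**2 = (-25)**2 = 625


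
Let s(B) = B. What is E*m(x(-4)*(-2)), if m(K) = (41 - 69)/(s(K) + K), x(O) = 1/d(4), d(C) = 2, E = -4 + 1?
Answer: -42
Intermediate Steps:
E = -3
x(O) = 1/2
m(K) = -14/K (m(K) = (41 - 69)/(K + K) = -28*1/(2*K) = -14/K)
E*m(x(-4)*(-2)) = -(-42)/((1/2)*(-2)) = -(-42)/(-1) = -(-42)*(-1) = -3*14 = -42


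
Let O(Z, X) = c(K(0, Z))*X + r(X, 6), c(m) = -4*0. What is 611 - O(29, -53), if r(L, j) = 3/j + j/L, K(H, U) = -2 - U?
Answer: 64725/106 ≈ 610.61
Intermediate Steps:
c(m) = 0
O(Z, X) = ½ + 6/X (O(Z, X) = 0*X + (3/6 + 6/X) = 0 + (3*(⅙) + 6/X) = 0 + (½ + 6/X) = ½ + 6/X)
611 - O(29, -53) = 611 - (12 - 53)/(2*(-53)) = 611 - (-1)*(-41)/(2*53) = 611 - 1*41/106 = 611 - 41/106 = 64725/106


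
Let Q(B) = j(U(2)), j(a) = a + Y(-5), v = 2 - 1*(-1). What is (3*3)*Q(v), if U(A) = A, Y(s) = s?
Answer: -27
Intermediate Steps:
v = 3 (v = 2 + 1 = 3)
j(a) = -5 + a (j(a) = a - 5 = -5 + a)
Q(B) = -3 (Q(B) = -5 + 2 = -3)
(3*3)*Q(v) = (3*3)*(-3) = 9*(-3) = -27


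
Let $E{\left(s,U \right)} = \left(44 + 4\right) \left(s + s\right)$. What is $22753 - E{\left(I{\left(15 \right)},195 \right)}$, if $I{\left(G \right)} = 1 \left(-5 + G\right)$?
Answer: $21793$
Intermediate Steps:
$I{\left(G \right)} = -5 + G$
$E{\left(s,U \right)} = 96 s$ ($E{\left(s,U \right)} = 48 \cdot 2 s = 96 s$)
$22753 - E{\left(I{\left(15 \right)},195 \right)} = 22753 - 96 \left(-5 + 15\right) = 22753 - 96 \cdot 10 = 22753 - 960 = 21793$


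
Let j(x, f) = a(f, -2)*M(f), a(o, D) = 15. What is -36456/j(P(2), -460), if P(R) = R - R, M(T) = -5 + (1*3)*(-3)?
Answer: 868/5 ≈ 173.60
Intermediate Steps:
M(T) = -14 (M(T) = -5 + 3*(-3) = -5 - 9 = -14)
P(R) = 0
j(x, f) = -210 (j(x, f) = 15*(-14) = -210)
-36456/j(P(2), -460) = -36456/(-210) = -36456*(-1/210) = 868/5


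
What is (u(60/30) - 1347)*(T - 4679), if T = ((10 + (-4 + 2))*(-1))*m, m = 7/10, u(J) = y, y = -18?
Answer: 6394479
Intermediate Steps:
u(J) = -18
m = 7/10 (m = 7*(⅒) = 7/10 ≈ 0.70000)
T = -28/5 (T = ((10 + (-4 + 2))*(-1))*(7/10) = ((10 - 2)*(-1))*(7/10) = (8*(-1))*(7/10) = -8*7/10 = -28/5 ≈ -5.6000)
(u(60/30) - 1347)*(T - 4679) = (-18 - 1347)*(-28/5 - 4679) = -1365*(-23423/5) = 6394479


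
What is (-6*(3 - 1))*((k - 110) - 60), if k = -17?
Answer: 2244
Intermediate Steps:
(-6*(3 - 1))*((k - 110) - 60) = (-6*(3 - 1))*((-17 - 110) - 60) = (-6*2)*(-127 - 60) = -12*(-187) = 2244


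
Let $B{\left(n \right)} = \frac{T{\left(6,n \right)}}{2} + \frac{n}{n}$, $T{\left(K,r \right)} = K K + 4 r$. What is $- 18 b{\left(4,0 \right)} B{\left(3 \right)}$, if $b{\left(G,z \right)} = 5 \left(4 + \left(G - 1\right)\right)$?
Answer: $-15750$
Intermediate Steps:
$T{\left(K,r \right)} = K^{2} + 4 r$
$b{\left(G,z \right)} = 15 + 5 G$ ($b{\left(G,z \right)} = 5 \left(4 + \left(-1 + G\right)\right) = 5 \left(3 + G\right) = 15 + 5 G$)
$B{\left(n \right)} = 19 + 2 n$ ($B{\left(n \right)} = \frac{6^{2} + 4 n}{2} + \frac{n}{n} = \left(36 + 4 n\right) \frac{1}{2} + 1 = \left(18 + 2 n\right) + 1 = 19 + 2 n$)
$- 18 b{\left(4,0 \right)} B{\left(3 \right)} = - 18 \left(15 + 5 \cdot 4\right) \left(19 + 2 \cdot 3\right) = - 18 \left(15 + 20\right) \left(19 + 6\right) = \left(-18\right) 35 \cdot 25 = \left(-630\right) 25 = -15750$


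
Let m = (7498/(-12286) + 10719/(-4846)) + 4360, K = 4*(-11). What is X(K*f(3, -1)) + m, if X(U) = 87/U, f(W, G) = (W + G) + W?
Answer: 14266665306447/3274587580 ≈ 4356.8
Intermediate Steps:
f(W, G) = G + 2*W (f(W, G) = (G + W) + W = G + 2*W)
K = -44
m = 129708729609/29768978 (m = (7498*(-1/12286) + 10719*(-1/4846)) + 4360 = (-3749/6143 - 10719/4846) + 4360 = -84014471/29768978 + 4360 = 129708729609/29768978 ≈ 4357.2)
X(K*f(3, -1)) + m = 87/((-44*(-1 + 2*3))) + 129708729609/29768978 = 87/((-44*(-1 + 6))) + 129708729609/29768978 = 87/((-44*5)) + 129708729609/29768978 = 87/(-220) + 129708729609/29768978 = 87*(-1/220) + 129708729609/29768978 = -87/220 + 129708729609/29768978 = 14266665306447/3274587580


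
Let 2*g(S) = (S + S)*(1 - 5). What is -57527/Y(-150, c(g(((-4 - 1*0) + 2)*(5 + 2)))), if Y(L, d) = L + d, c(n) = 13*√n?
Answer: 4314525/6518 + 747851*√14/6518 ≈ 1091.2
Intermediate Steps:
g(S) = -4*S (g(S) = ((S + S)*(1 - 5))/2 = ((2*S)*(-4))/2 = (-8*S)/2 = -4*S)
-57527/Y(-150, c(g(((-4 - 1*0) + 2)*(5 + 2)))) = -57527/(-150 + 13*√(-4*((-4 - 1*0) + 2)*(5 + 2))) = -57527/(-150 + 13*√(-4*((-4 + 0) + 2)*7)) = -57527/(-150 + 13*√(-4*(-4 + 2)*7)) = -57527/(-150 + 13*√(-(-8)*7)) = -57527/(-150 + 13*√(-4*(-14))) = -57527/(-150 + 13*√56) = -57527/(-150 + 13*(2*√14)) = -57527/(-150 + 26*√14)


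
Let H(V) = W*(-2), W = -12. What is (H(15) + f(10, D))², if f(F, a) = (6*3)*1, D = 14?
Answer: 1764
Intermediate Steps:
f(F, a) = 18 (f(F, a) = 18*1 = 18)
H(V) = 24 (H(V) = -12*(-2) = 24)
(H(15) + f(10, D))² = (24 + 18)² = 42² = 1764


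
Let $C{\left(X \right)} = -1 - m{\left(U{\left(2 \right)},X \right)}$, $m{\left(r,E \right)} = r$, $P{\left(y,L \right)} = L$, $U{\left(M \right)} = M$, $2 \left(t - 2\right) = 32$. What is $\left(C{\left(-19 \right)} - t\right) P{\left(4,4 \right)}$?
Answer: $-84$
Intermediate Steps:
$t = 18$ ($t = 2 + \frac{1}{2} \cdot 32 = 2 + 16 = 18$)
$C{\left(X \right)} = -3$ ($C{\left(X \right)} = -1 - 2 = -3$)
$\left(C{\left(-19 \right)} - t\right) P{\left(4,4 \right)} = \left(-3 - 18\right) 4 = \left(-21\right) 4 = -84$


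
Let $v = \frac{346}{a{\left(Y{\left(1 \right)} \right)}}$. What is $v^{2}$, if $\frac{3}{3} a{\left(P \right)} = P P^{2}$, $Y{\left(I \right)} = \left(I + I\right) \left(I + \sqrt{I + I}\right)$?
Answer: $\frac{2962971}{16} - \frac{1047515 \sqrt{2}}{8} \approx 9.4475$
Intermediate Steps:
$Y{\left(I \right)} = 2 I \left(I + \sqrt{2} \sqrt{I}\right)$ ($Y{\left(I \right)} = 2 I \left(I + \sqrt{2 I}\right) = 2 I \left(I + \sqrt{2} \sqrt{I}\right)$)
$a{\left(P \right)} = P^{3}$ ($a{\left(P \right)} = P P^{2} = P^{3}$)
$v = \frac{346}{\left(2 + 2 \sqrt{2}\right)^{3}}$ ($v = \frac{346}{\left(2 \cdot 1^{2} + 2 \sqrt{2} \cdot 1^{\frac{3}{2}}\right)^{3}} = \frac{346}{\left(2 \cdot 1 + 2 \sqrt{2} \cdot 1\right)^{3}} = \frac{346}{\left(2 + 2 \sqrt{2}\right)^{3}} \approx 3.0737$)
$v^{2} = \left(- \frac{1211}{4} + \frac{865 \sqrt{2}}{4}\right)^{2}$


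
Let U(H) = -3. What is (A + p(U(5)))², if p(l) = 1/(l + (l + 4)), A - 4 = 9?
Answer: 625/4 ≈ 156.25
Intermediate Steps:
A = 13 (A = 4 + 9 = 13)
p(l) = 1/(4 + 2*l) (p(l) = 1/(l + (4 + l)) = 1/(4 + 2*l))
(A + p(U(5)))² = (13 + 1/(2*(2 - 3)))² = (13 + (½)/(-1))² = (13 + (½)*(-1))² = (13 - ½)² = (25/2)² = 625/4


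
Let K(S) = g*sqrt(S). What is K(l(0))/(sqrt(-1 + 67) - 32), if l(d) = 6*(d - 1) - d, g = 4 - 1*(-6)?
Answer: -160*I*sqrt(6)/479 - 30*I*sqrt(11)/479 ≈ -1.0259*I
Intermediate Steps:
g = 10 (g = 4 + 6 = 10)
l(d) = -6 + 5*d (l(d) = 6*(-1 + d) - d = (-6 + 6*d) - d = -6 + 5*d)
K(S) = 10*sqrt(S)
K(l(0))/(sqrt(-1 + 67) - 32) = (10*sqrt(-6 + 5*0))/(sqrt(-1 + 67) - 32) = (10*sqrt(-6 + 0))/(sqrt(66) - 32) = (10*sqrt(-6))/(-32 + sqrt(66)) = (10*(I*sqrt(6)))/(-32 + sqrt(66)) = (10*I*sqrt(6))/(-32 + sqrt(66)) = 10*I*sqrt(6)/(-32 + sqrt(66))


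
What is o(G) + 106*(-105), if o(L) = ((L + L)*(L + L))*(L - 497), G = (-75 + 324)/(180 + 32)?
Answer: -33029251275/2382032 ≈ -13866.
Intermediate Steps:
G = 249/212 ≈ 1.1745
o(L) = 4*L²*(-497 + L) (o(L) = ((2*L)*(2*L))*(-497 + L) = (4*L²)*(-497 + L) = 4*L²*(-497 + L))
o(G) + 106*(-105) = 4*(249/212)²*(-497 + 249/212) + 106*(-105) = 4*(62001/44944)*(-105115/212) - 11130 = -6517235115/2382032 - 11130 = -33029251275/2382032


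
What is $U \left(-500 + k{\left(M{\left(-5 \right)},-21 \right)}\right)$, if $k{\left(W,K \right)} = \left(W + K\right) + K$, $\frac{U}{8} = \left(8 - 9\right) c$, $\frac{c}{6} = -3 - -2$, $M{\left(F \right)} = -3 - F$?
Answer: $-25920$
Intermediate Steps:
$c = -6$ ($c = 6 \left(-3 - -2\right) = 6 \left(-3 + 2\right) = 6 \left(-1\right) = -6$)
$U = 48$ ($U = 8 \left(8 - 9\right) \left(-6\right) = 8 \left(\left(-1\right) \left(-6\right)\right) = 8 \cdot 6 = 48$)
$k{\left(W,K \right)} = W + 2 K$ ($k{\left(W,K \right)} = \left(K + W\right) + K = W + 2 K$)
$U \left(-500 + k{\left(M{\left(-5 \right)},-21 \right)}\right) = 48 \left(-500 + \left(\left(-3 - -5\right) + 2 \left(-21\right)\right)\right) = 48 \left(-500 + \left(\left(-3 + 5\right) - 42\right)\right) = 48 \left(-500 + \left(2 - 42\right)\right) = 48 \left(-500 - 40\right) = 48 \left(-540\right) = -25920$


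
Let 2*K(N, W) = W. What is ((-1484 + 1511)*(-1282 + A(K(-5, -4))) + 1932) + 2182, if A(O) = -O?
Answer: -30446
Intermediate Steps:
K(N, W) = W/2
((-1484 + 1511)*(-1282 + A(K(-5, -4))) + 1932) + 2182 = ((-1484 + 1511)*(-1282 - (-4)/2) + 1932) + 2182 = (27*(-1282 - 1*(-2)) + 1932) + 2182 = (27*(-1282 + 2) + 1932) + 2182 = (27*(-1280) + 1932) + 2182 = (-34560 + 1932) + 2182 = -32628 + 2182 = -30446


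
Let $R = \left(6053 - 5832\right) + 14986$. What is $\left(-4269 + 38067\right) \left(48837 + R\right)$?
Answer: $2164559112$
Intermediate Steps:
$R = 15207$ ($R = 221 + 14986 = 15207$)
$\left(-4269 + 38067\right) \left(48837 + R\right) = \left(-4269 + 38067\right) \left(48837 + 15207\right) = 33798 \cdot 64044 = 2164559112$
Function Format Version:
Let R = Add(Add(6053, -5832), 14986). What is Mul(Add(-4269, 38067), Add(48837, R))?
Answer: 2164559112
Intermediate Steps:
R = 15207 (R = Add(221, 14986) = 15207)
Mul(Add(-4269, 38067), Add(48837, R)) = Mul(Add(-4269, 38067), Add(48837, 15207)) = Mul(33798, 64044) = 2164559112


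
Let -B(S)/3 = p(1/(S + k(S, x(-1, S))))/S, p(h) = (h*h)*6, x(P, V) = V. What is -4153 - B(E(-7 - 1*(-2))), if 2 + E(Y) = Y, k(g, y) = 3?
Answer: -232577/56 ≈ -4153.2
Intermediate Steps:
E(Y) = -2 + Y
p(h) = 6*h**2 (p(h) = h**2*6 = 6*h**2)
B(S) = -18/(S*(3 + S)**2) (B(S) = -3*6*(1/(S + 3))**2/S = -3*6*(1/(3 + S))**2/S = -3*6/(3 + S)**2/S = -18/(S*(3 + S)**2))
-4153 - B(E(-7 - 1*(-2))) = -4153 - (-18)/((-2 + (-7 - 1*(-2)))*(3 + (-2 + (-7 - 1*(-2))))**2) = -4153 - (-18)/((-2 + (-7 + 2))*(3 + (-2 + (-7 + 2)))**2) = -4153 - (-18)/((-2 - 5)*(3 + (-2 - 5))**2) = -4153 - (-18)/((-7)*(3 - 7)**2) = -4153 - (-18)*(-1)/(7*(-4)**2) = -4153 - (-18)*(-1)/(7*16) = -4153 - 1*9/56 = -4153 - 9/56 = -232577/56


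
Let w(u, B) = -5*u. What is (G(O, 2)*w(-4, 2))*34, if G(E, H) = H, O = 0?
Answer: 1360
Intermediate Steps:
(G(O, 2)*w(-4, 2))*34 = (2*(-5*(-4)))*34 = (2*20)*34 = 40*34 = 1360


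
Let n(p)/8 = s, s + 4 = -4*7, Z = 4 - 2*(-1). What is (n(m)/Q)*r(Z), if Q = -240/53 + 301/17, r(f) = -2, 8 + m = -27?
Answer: 461312/11873 ≈ 38.854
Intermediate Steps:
Z = 6 (Z = 4 + 2 = 6)
m = -35 (m = -8 - 27 = -35)
s = -32 (s = -4 - 4*7 = -4 - 28 = -32)
n(p) = -256 (n(p) = 8*(-32) = -256)
Q = 11873/901 (Q = -240*1/53 + 301*(1/17) = -240/53 + 301/17 = 11873/901 ≈ 13.178)
(n(m)/Q)*r(Z) = -256/11873/901*(-2) = -256*901/11873*(-2) = -230656/11873*(-2) = 461312/11873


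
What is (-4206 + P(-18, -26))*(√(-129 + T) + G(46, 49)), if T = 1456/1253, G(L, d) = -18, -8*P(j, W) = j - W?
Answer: 75726 - 29449*I*√83593/179 ≈ 75726.0 - 47567.0*I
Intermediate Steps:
P(j, W) = -j/8 + W/8 (P(j, W) = -(j - W)/8 = -j/8 + W/8)
T = 208/179 (T = 1456*(1/1253) = 208/179 ≈ 1.1620)
(-4206 + P(-18, -26))*(√(-129 + T) + G(46, 49)) = (-4206 + (-⅛*(-18) + (⅛)*(-26)))*(√(-129 + 208/179) - 18) = (-4206 + (9/4 - 13/4))*(√(-22883/179) - 18) = (-4206 - 1)*(7*I*√83593/179 - 18) = -4207*(-18 + 7*I*√83593/179) = 75726 - 29449*I*√83593/179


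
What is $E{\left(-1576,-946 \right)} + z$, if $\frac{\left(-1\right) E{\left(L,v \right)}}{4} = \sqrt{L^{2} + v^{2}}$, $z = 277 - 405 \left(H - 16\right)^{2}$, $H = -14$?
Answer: $-364223 - 296 \sqrt{617} \approx -3.7158 \cdot 10^{5}$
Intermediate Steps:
$z = -364223$ ($z = 277 - 405 \left(-14 - 16\right)^{2} = 277 - 405 \left(-30\right)^{2} = 277 - 364500 = -364223$)
$E{\left(L,v \right)} = - 4 \sqrt{L^{2} + v^{2}}$
$E{\left(-1576,-946 \right)} + z = - 4 \sqrt{\left(-1576\right)^{2} + \left(-946\right)^{2}} - 364223 = - 4 \sqrt{2483776 + 894916} - 364223 = - 4 \sqrt{3378692} - 364223 = - 4 \cdot 74 \sqrt{617} - 364223 = - 296 \sqrt{617} - 364223 = -364223 - 296 \sqrt{617}$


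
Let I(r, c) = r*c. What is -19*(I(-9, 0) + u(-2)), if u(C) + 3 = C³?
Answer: 209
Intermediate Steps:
I(r, c) = c*r
u(C) = -3 + C³
-19*(I(-9, 0) + u(-2)) = -19*(0*(-9) + (-3 + (-2)³)) = -19*(0 + (-3 - 8)) = -19*(0 - 11) = -19*(-11) = 209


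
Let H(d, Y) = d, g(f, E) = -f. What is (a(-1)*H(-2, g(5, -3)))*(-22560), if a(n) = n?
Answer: -45120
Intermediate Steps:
(a(-1)*H(-2, g(5, -3)))*(-22560) = -1*(-2)*(-22560) = 2*(-22560) = -45120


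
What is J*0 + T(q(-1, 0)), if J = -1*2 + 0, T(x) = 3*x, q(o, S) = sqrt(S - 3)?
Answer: 3*I*sqrt(3) ≈ 5.1962*I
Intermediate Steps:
q(o, S) = sqrt(-3 + S)
J = -2 (J = -2 + 0 = -2)
J*0 + T(q(-1, 0)) = -2*0 + 3*sqrt(-3 + 0) = 0 + 3*sqrt(-3) = 0 + 3*(I*sqrt(3)) = 0 + 3*I*sqrt(3) = 3*I*sqrt(3)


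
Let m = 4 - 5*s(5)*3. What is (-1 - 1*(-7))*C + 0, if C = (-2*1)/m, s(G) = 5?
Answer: 12/71 ≈ 0.16901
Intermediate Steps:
m = -71 (m = 4 - 5*5*3 = 4 - 25*3 = 4 - 1*75 = 4 - 75 = -71)
C = 2/71 (C = -2*1/(-71) = -2*(-1/71) = 2/71 ≈ 0.028169)
(-1 - 1*(-7))*C + 0 = (-1 - 1*(-7))*(2/71) + 0 = (-1 + 7)*(2/71) + 0 = 6*(2/71) + 0 = 12/71 + 0 = 12/71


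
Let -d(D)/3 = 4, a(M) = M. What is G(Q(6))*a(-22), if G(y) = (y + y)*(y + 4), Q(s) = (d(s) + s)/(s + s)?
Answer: 77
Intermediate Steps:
d(D) = -12 (d(D) = -3*4 = -12)
Q(s) = (-12 + s)/(2*s) (Q(s) = (-12 + s)/(s + s) = (-12 + s)/((2*s)) = (-12 + s)*(1/(2*s)) = (-12 + s)/(2*s))
G(y) = 2*y*(4 + y) (G(y) = (2*y)*(4 + y) = 2*y*(4 + y))
G(Q(6))*a(-22) = (2*((½)*(-12 + 6)/6)*(4 + (½)*(-12 + 6)/6))*(-22) = (2*((½)*(⅙)*(-6))*(4 + (½)*(⅙)*(-6)))*(-22) = (2*(-½)*(4 - ½))*(-22) = (2*(-½)*(7/2))*(-22) = -7/2*(-22) = 77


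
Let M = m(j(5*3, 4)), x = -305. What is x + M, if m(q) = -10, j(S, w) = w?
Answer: -315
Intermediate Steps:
M = -10
x + M = -305 - 10 = -315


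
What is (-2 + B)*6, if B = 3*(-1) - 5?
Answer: -60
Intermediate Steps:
B = -8 (B = -3 - 5 = -8)
(-2 + B)*6 = (-2 - 8)*6 = -10*6 = -60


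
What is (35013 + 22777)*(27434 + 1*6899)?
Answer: 1984104070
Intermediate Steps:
(35013 + 22777)*(27434 + 1*6899) = 57790*(27434 + 6899) = 57790*34333 = 1984104070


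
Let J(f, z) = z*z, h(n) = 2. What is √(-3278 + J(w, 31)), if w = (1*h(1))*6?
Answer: I*√2317 ≈ 48.135*I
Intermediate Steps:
w = 12 (w = (1*2)*6 = 2*6 = 12)
J(f, z) = z²
√(-3278 + J(w, 31)) = √(-3278 + 31²) = √(-3278 + 961) = √(-2317) = I*√2317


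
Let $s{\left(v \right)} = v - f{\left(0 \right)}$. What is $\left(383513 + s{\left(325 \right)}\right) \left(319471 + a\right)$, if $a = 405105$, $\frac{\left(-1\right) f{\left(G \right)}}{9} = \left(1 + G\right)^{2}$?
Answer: $278126323872$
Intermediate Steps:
$f{\left(G \right)} = - 9 \left(1 + G\right)^{2}$
$s{\left(v \right)} = 9 + v$ ($s{\left(v \right)} = v - - 9 \left(1 + 0\right)^{2} = v - - 9 \cdot 1^{2} = v - \left(-9\right) 1 = v - -9 = v + 9 = 9 + v$)
$\left(383513 + s{\left(325 \right)}\right) \left(319471 + a\right) = \left(383513 + \left(9 + 325\right)\right) \left(319471 + 405105\right) = \left(383513 + 334\right) 724576 = 383847 \cdot 724576 = 278126323872$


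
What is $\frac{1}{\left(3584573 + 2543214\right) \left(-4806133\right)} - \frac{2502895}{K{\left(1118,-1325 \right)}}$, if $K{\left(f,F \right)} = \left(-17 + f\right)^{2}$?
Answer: $- \frac{73712658821403369746}{35700482335840103871} \approx -2.0648$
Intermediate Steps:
$\frac{1}{\left(3584573 + 2543214\right) \left(-4806133\right)} - \frac{2502895}{K{\left(1118,-1325 \right)}} = \frac{1}{\left(3584573 + 2543214\right) \left(-4806133\right)} - \frac{2502895}{\left(-17 + 1118\right)^{2}} = \frac{1}{6127787} \left(- \frac{1}{4806133}\right) - \frac{2502895}{1101^{2}} = \frac{1}{6127787} \left(- \frac{1}{4806133}\right) - \frac{2502895}{1212201} = - \frac{1}{29450959317671} - \frac{2502895}{1212201} = - \frac{73712658821403369746}{35700482335840103871}$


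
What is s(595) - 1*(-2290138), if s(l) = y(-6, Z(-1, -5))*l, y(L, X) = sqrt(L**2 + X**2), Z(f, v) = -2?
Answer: 2290138 + 1190*sqrt(10) ≈ 2.2939e+6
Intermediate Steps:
s(l) = 2*l*sqrt(10) (s(l) = sqrt((-6)**2 + (-2)**2)*l = sqrt(36 + 4)*l = sqrt(40)*l = (2*sqrt(10))*l = 2*l*sqrt(10))
s(595) - 1*(-2290138) = 2*595*sqrt(10) - 1*(-2290138) = 1190*sqrt(10) + 2290138 = 2290138 + 1190*sqrt(10)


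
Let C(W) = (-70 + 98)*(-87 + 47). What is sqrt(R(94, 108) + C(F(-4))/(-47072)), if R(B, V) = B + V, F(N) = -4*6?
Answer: sqrt(437147367)/1471 ≈ 14.214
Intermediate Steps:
F(N) = -24
C(W) = -1120 (C(W) = 28*(-40) = -1120)
sqrt(R(94, 108) + C(F(-4))/(-47072)) = sqrt((94 + 108) - 1120/(-47072)) = sqrt(202 - 1120*(-1/47072)) = sqrt(202 + 35/1471) = sqrt(297177/1471) = sqrt(437147367)/1471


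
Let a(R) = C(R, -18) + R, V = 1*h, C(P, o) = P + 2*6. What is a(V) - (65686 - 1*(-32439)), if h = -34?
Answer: -98181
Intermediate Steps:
C(P, o) = 12 + P (C(P, o) = P + 12 = 12 + P)
V = -34 (V = 1*(-34) = -34)
a(R) = 12 + 2*R (a(R) = (12 + R) + R = 12 + 2*R)
a(V) - (65686 - 1*(-32439)) = (12 + 2*(-34)) - (65686 - 1*(-32439)) = (12 - 68) - (65686 + 32439) = -56 - 1*98125 = -56 - 98125 = -98181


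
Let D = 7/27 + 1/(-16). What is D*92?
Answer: 1955/108 ≈ 18.102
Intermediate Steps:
D = 85/432 (D = 7*(1/27) + 1*(-1/16) = 7/27 - 1/16 = 85/432 ≈ 0.19676)
D*92 = (85/432)*92 = 1955/108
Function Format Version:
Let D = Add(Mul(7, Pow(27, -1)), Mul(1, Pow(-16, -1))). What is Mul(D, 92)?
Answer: Rational(1955, 108) ≈ 18.102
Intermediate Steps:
D = Rational(85, 432) (D = Add(Mul(7, Rational(1, 27)), Mul(1, Rational(-1, 16))) = Add(Rational(7, 27), Rational(-1, 16)) = Rational(85, 432) ≈ 0.19676)
Mul(D, 92) = Mul(Rational(85, 432), 92) = Rational(1955, 108)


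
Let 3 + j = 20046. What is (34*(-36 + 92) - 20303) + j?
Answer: 1644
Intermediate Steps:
j = 20043 (j = -3 + 20046 = 20043)
(34*(-36 + 92) - 20303) + j = (34*(-36 + 92) - 20303) + 20043 = (34*56 - 20303) + 20043 = (1904 - 20303) + 20043 = -18399 + 20043 = 1644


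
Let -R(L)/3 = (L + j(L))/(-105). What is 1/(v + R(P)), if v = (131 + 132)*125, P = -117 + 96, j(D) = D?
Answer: 5/164369 ≈ 3.0419e-5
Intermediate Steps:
P = -21
v = 32875 (v = 263*125 = 32875)
R(L) = 2*L/35 (R(L) = -3*(L + L)/(-105) = -3*2*L*(-1)/105 = -(-2)*L/35 = 2*L/35)
1/(v + R(P)) = 1/(32875 + (2/35)*(-21)) = 1/(32875 - 6/5) = 1/(164369/5) = 5/164369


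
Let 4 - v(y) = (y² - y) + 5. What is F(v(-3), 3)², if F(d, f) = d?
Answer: 169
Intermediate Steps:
v(y) = -1 + y - y² (v(y) = 4 - ((y² - y) + 5) = 4 - (5 + y² - y) = 4 + (-5 + y - y²) = -1 + y - y²)
F(v(-3), 3)² = (-1 - 3 - 1*(-3)²)² = (-1 - 3 - 1*9)² = (-1 - 3 - 9)² = (-13)² = 169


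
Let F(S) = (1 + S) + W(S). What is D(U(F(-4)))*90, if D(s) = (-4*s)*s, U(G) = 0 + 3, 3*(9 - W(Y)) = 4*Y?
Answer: -3240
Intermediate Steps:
W(Y) = 9 - 4*Y/3
F(S) = 10 - S/3 (F(S) = (1 + S) + (9 - 4*S/3) = 10 - S/3)
U(G) = 3
D(s) = -4*s²
D(U(F(-4)))*90 = -4*3²*90 = -4*9*90 = -36*90 = -3240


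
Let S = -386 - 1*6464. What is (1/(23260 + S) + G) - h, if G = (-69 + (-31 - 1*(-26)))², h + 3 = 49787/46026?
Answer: 344783220958/62940555 ≈ 5477.9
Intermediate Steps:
S = -6850 (S = -386 - 6464 = -6850)
h = -88291/46026 (h = -3 + 49787/46026 = -88291/46026 ≈ -1.9183)
G = 5476 (G = (-69 + (-31 + 26))² = (-69 - 5)² = (-74)² = 5476)
(1/(23260 + S) + G) - h = (1/(23260 - 6850) + 5476) - 1*(-88291/46026) = (1/16410 + 5476) + 88291/46026 = 89861161/16410 + 88291/46026 = 344783220958/62940555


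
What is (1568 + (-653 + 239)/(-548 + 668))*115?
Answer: 719693/4 ≈ 1.7992e+5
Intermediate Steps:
(1568 + (-653 + 239)/(-548 + 668))*115 = (1568 - 414/120)*115 = (1568 - 414*1/120)*115 = (1568 - 69/20)*115 = (31291/20)*115 = 719693/4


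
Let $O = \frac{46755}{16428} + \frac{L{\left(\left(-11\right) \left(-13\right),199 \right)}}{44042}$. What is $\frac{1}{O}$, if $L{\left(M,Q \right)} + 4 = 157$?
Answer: $\frac{120586996}{343616199} \approx 0.35093$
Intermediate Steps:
$L{\left(M,Q \right)} = 153$ ($L{\left(M,Q \right)} = -4 + 157 = 153$)
$O = \frac{343616199}{120586996}$ ($O = \frac{46755}{16428} + \frac{153}{44042} = 46755 \cdot \frac{1}{16428} + 153 \cdot \frac{1}{44042} = \frac{15585}{5476} + \frac{153}{44042} = \frac{343616199}{120586996} \approx 2.8495$)
$\frac{1}{O} = \frac{1}{\frac{343616199}{120586996}} = \frac{120586996}{343616199}$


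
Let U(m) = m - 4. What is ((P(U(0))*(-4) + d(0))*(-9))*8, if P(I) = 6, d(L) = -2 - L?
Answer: 1872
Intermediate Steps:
U(m) = -4 + m
((P(U(0))*(-4) + d(0))*(-9))*8 = ((6*(-4) + (-2 - 1*0))*(-9))*8 = ((-24 + (-2 + 0))*(-9))*8 = ((-24 - 2)*(-9))*8 = -26*(-9)*8 = 234*8 = 1872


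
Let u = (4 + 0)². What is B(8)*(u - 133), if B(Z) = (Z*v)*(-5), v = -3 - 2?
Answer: -23400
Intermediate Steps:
v = -5
B(Z) = 25*Z (B(Z) = (Z*(-5))*(-5) = -5*Z*(-5) = 25*Z)
u = 16 (u = 4² = 16)
B(8)*(u - 133) = (25*8)*(16 - 133) = 200*(-117) = -23400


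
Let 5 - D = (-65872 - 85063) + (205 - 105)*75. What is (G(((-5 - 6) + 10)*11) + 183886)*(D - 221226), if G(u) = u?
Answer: -14302900750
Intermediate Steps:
D = 143440 (D = 5 - ((-65872 - 85063) + (205 - 105)*75) = 5 - (-150935 + 100*75) = 5 - (-150935 + 7500) = 5 - 1*(-143435) = 5 + 143435 = 143440)
(G(((-5 - 6) + 10)*11) + 183886)*(D - 221226) = (((-5 - 6) + 10)*11 + 183886)*(143440 - 221226) = ((-11 + 10)*11 + 183886)*(-77786) = (-1*11 + 183886)*(-77786) = (-11 + 183886)*(-77786) = 183875*(-77786) = -14302900750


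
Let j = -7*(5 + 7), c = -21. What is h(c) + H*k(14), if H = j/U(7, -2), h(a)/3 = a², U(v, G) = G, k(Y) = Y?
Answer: 1911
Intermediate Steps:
j = -84 (j = -7*12 = -84)
h(a) = 3*a²
H = 42 (H = -84/(-2) = -84*(-½) = 42)
h(c) + H*k(14) = 3*(-21)² + 42*14 = 3*441 + 588 = 1323 + 588 = 1911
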